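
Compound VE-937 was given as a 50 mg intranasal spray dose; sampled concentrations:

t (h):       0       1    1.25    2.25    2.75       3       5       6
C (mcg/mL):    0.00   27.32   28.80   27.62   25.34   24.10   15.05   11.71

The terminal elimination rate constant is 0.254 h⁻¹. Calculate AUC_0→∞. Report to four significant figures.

Trapezoidal AUC_0→6:
  [0→1]: (0.00+27.32)/2 × 1 = 13.66
  [1→1.25]: (27.32+28.80)/2 × 0.25 = 7.015
  [1.25→2.25]: (28.80+27.62)/2 × 1 = 28.21
  [2.25→2.75]: (27.62+25.34)/2 × 0.5 = 13.24
  [2.75→3]: (25.34+24.10)/2 × 0.25 = 6.18
  [3→5]: (24.10+15.05)/2 × 2 = 39.15
  [5→6]: (15.05+11.71)/2 × 1 = 13.38
  Sum = 120.835 mcg/mL·h
Extrapolated tail: C_last / k_e = 11.71 / 0.254 = 46.102
AUC_0→∞ = 120.835 + 46.102 = 166.937 mcg/mL·h

AUC = 166.9 mcg/mL·h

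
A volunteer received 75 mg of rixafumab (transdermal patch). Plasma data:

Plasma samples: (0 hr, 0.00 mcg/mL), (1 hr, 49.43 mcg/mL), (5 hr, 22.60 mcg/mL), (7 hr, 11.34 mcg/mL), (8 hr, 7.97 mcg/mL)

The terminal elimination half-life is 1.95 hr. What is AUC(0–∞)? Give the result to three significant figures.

AUC = 235 mcg/mL·hr

Trapezoidal AUC_0→8:
  [0→1]: (0.00+49.43)/2 × 1 = 24.715
  [1→5]: (49.43+22.60)/2 × 4 = 144.06
  [5→7]: (22.60+11.34)/2 × 2 = 33.94
  [7→8]: (11.34+7.97)/2 × 1 = 9.655
  Sum = 212.37 mcg/mL·hr
k_e = ln2 / t½ = 0.693147 / 1.95 = 0.3555 hr^-1
Extrapolated tail: C_last / k_e = 7.97 / 0.3555 = 22.419
AUC_0→∞ = 212.37 + 22.419 = 234.789 mcg/mL·hr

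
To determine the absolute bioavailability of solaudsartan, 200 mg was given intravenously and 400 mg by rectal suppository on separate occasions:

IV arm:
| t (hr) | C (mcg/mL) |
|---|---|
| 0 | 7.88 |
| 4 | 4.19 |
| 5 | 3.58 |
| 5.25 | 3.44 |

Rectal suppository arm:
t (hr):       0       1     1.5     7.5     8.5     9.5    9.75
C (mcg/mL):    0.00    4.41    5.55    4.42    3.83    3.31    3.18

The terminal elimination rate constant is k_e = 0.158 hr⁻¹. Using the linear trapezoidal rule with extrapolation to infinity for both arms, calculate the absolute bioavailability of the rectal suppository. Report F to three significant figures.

Trapezoidal AUC_0→5.25 (IV):
  [0→4]: (7.88+4.19)/2 × 4 = 24.14
  [4→5]: (4.19+3.58)/2 × 1 = 3.885
  [5→5.25]: (3.58+3.44)/2 × 0.25 = 0.8775
  Sum = 28.9025 mcg/mL·hr
IV tail: 3.44/0.158 = 21.772; AUC_iv,0→∞ = 28.9025 + 21.772 = 50.6745 mcg/mL·hr
Trapezoidal AUC_0→9.75 (rectal suppository):
  [0→1]: (0.00+4.41)/2 × 1 = 2.205
  [1→1.5]: (4.41+5.55)/2 × 0.5 = 2.49
  [1.5→7.5]: (5.55+4.42)/2 × 6 = 29.91
  [7.5→8.5]: (4.42+3.83)/2 × 1 = 4.125
  [8.5→9.5]: (3.83+3.31)/2 × 1 = 3.57
  [9.5→9.75]: (3.31+3.18)/2 × 0.25 = 0.81125
  Sum = 43.11125 mcg/mL·hr
rectal suppository tail: 3.18/0.158 = 20.127; AUC_ev,0→∞ = 43.11125 + 20.127 = 63.23825 mcg/mL·hr
F = (AUC_ev/D_ev)/(AUC_iv/D_iv) = (63.23825/400)/(50.6745/200) = 0.158096/0.2533725 = 0.6240

F = 0.624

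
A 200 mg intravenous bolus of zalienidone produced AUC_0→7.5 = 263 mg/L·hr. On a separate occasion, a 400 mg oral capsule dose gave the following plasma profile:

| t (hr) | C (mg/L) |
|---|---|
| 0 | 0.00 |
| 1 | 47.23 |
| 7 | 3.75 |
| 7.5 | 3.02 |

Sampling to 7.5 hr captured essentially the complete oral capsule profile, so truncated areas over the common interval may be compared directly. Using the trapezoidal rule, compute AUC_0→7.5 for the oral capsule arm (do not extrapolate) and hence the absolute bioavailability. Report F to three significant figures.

Trapezoidal AUC_0→7.5 (oral capsule):
  [0→1]: (0.00+47.23)/2 × 1 = 23.615
  [1→7]: (47.23+3.75)/2 × 6 = 152.94
  [7→7.5]: (3.75+3.02)/2 × 0.5 = 1.6925
  Sum = 178.2475 mg/L·hr
F = (AUC_ev/D_ev)/(AUC_iv/D_iv) = (178.2475/400)/(263/200) = 0.44561875/1.315 = 0.3389

F = 0.339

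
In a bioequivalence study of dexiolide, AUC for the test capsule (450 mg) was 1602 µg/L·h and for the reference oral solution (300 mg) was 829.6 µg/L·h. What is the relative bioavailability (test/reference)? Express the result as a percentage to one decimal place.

F_rel = (AUC_test/D_test) / (AUC_ref/D_ref)
      = (1602/450) / (829.6/300)
      = 3.56 / 2.76533 = 1.2874 = 128.74%

F_rel = 128.7%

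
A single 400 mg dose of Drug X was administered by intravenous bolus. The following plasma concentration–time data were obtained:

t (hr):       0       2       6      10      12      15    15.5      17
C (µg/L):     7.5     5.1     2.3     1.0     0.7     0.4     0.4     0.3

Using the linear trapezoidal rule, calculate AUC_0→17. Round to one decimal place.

Trapezoidal AUC_0→17:
  [0→2]: (7.5+5.1)/2 × 2 = 12.6
  [2→6]: (5.1+2.3)/2 × 4 = 14.8
  [6→10]: (2.3+1.0)/2 × 4 = 6.6
  [10→12]: (1.0+0.7)/2 × 2 = 1.7
  [12→15]: (0.7+0.4)/2 × 3 = 1.65
  [15→15.5]: (0.4+0.4)/2 × 0.5 = 0.2
  [15.5→17]: (0.4+0.3)/2 × 1.5 = 0.525
  Sum = 38.075 µg/L·hr

AUC = 38.1 µg/L·hr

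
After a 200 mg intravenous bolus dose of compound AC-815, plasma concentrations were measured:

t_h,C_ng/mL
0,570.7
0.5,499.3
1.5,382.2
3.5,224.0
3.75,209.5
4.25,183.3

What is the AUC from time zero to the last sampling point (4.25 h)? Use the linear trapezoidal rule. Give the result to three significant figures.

Trapezoidal AUC_0→4.25:
  [0→0.5]: (570.7+499.3)/2 × 0.5 = 267.5
  [0.5→1.5]: (499.3+382.2)/2 × 1 = 440.75
  [1.5→3.5]: (382.2+224.0)/2 × 2 = 606.2
  [3.5→3.75]: (224.0+209.5)/2 × 0.25 = 54.1875
  [3.75→4.25]: (209.5+183.3)/2 × 0.5 = 98.2
  Sum = 1466.8375 ng/mL·h

AUC = 1470 ng/mL·h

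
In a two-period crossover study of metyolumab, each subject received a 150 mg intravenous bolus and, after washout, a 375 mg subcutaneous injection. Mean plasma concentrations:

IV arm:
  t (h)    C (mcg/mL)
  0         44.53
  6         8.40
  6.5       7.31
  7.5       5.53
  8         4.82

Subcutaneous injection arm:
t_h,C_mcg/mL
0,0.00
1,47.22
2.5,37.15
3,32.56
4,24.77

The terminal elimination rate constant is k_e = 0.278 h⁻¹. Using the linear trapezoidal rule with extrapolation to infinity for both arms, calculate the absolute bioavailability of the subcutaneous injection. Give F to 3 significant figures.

Trapezoidal AUC_0→8 (IV):
  [0→6]: (44.53+8.40)/2 × 6 = 158.79
  [6→6.5]: (8.40+7.31)/2 × 0.5 = 3.9275
  [6.5→7.5]: (7.31+5.53)/2 × 1 = 6.42
  [7.5→8]: (5.53+4.82)/2 × 0.5 = 2.5875
  Sum = 171.725 mcg/mL·h
IV tail: 4.82/0.278 = 17.338; AUC_iv,0→∞ = 171.725 + 17.338 = 189.063 mcg/mL·h
Trapezoidal AUC_0→4 (subcutaneous injection):
  [0→1]: (0.00+47.22)/2 × 1 = 23.61
  [1→2.5]: (47.22+37.15)/2 × 1.5 = 63.2775
  [2.5→3]: (37.15+32.56)/2 × 0.5 = 17.4275
  [3→4]: (32.56+24.77)/2 × 1 = 28.665
  Sum = 132.98 mcg/mL·h
subcutaneous injection tail: 24.77/0.278 = 89.101; AUC_ev,0→∞ = 132.98 + 89.101 = 222.081 mcg/mL·h
F = (AUC_ev/D_ev)/(AUC_iv/D_iv) = (222.081/375)/(189.063/150) = 0.592216/1.26042 = 0.4699

F = 0.470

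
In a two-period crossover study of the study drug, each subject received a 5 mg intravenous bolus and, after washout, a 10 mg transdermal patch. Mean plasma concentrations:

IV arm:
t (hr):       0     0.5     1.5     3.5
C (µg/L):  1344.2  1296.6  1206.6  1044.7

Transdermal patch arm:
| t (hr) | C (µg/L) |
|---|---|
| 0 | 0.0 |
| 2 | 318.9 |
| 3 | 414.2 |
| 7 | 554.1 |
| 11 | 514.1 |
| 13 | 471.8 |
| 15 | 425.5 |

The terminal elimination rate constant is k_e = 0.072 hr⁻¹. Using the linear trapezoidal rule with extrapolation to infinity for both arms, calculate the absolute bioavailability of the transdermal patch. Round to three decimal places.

Trapezoidal AUC_0→3.5 (IV):
  [0→0.5]: (1344.2+1296.6)/2 × 0.5 = 660.2
  [0.5→1.5]: (1296.6+1206.6)/2 × 1 = 1251.6
  [1.5→3.5]: (1206.6+1044.7)/2 × 2 = 2251.3
  Sum = 4163.1 µg/L·hr
IV tail: 1044.7/0.072 = 14509.722; AUC_iv,0→∞ = 4163.1 + 14509.722 = 18672.822 µg/L·hr
Trapezoidal AUC_0→15 (transdermal patch):
  [0→2]: (0.0+318.9)/2 × 2 = 318.9
  [2→3]: (318.9+414.2)/2 × 1 = 366.55
  [3→7]: (414.2+554.1)/2 × 4 = 1936.6
  [7→11]: (554.1+514.1)/2 × 4 = 2136.4
  [11→13]: (514.1+471.8)/2 × 2 = 985.9
  [13→15]: (471.8+425.5)/2 × 2 = 897.3
  Sum = 6641.65 µg/L·hr
transdermal patch tail: 425.5/0.072 = 5909.722; AUC_ev,0→∞ = 6641.65 + 5909.722 = 12551.372 µg/L·hr
F = (AUC_ev/D_ev)/(AUC_iv/D_iv) = (12551.372/10)/(18672.822/5) = 1255.1372/3734.5644 = 0.3361

F = 0.336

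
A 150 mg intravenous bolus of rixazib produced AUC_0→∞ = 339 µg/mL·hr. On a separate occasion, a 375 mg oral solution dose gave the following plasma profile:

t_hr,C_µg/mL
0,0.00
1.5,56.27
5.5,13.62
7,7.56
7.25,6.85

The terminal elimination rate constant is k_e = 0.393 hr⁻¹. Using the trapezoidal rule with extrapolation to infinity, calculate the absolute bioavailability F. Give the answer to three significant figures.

F = 0.256

Trapezoidal AUC_0→7.25 (oral solution):
  [0→1.5]: (0.00+56.27)/2 × 1.5 = 42.2025
  [1.5→5.5]: (56.27+13.62)/2 × 4 = 139.78
  [5.5→7]: (13.62+7.56)/2 × 1.5 = 15.885
  [7→7.25]: (7.56+6.85)/2 × 0.25 = 1.80125
  Sum = 199.66875 µg/mL·hr
Tail: C_last/k_e = 6.85/0.393 = 17.430
AUC_0→∞ (oral solution) = 199.66875 + 17.430 = 217.09875 µg/mL·hr
F = (AUC_ev/D_ev)/(AUC_iv/D_iv) = (217.09875/375)/(339/150) = 0.57893/2.26 = 0.2562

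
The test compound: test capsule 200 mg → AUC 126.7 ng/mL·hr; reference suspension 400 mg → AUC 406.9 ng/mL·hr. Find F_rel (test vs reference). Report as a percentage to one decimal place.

F_rel = (AUC_test/D_test) / (AUC_ref/D_ref)
      = (126.7/200) / (406.9/400)
      = 0.6335 / 1.01725 = 0.6228 = 62.28%

F_rel = 62.3%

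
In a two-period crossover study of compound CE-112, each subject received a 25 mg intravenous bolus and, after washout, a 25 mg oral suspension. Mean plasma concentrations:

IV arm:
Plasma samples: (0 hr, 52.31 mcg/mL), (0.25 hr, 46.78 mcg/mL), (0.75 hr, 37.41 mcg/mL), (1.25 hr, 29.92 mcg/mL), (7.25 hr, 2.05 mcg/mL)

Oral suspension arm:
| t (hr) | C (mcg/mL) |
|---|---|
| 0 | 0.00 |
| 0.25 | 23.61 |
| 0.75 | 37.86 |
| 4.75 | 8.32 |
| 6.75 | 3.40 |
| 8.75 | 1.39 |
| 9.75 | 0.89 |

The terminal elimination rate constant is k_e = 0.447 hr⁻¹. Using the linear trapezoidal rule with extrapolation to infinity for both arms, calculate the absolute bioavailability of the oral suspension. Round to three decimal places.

Trapezoidal AUC_0→7.25 (IV):
  [0→0.25]: (52.31+46.78)/2 × 0.25 = 12.38625
  [0.25→0.75]: (46.78+37.41)/2 × 0.5 = 21.0475
  [0.75→1.25]: (37.41+29.92)/2 × 0.5 = 16.8325
  [1.25→7.25]: (29.92+2.05)/2 × 6 = 95.91
  Sum = 146.17625 mcg/mL·hr
IV tail: 2.05/0.447 = 4.586; AUC_iv,0→∞ = 146.17625 + 4.586 = 150.76225 mcg/mL·hr
Trapezoidal AUC_0→9.75 (oral suspension):
  [0→0.25]: (0.00+23.61)/2 × 0.25 = 2.95125
  [0.25→0.75]: (23.61+37.86)/2 × 0.5 = 15.3675
  [0.75→4.75]: (37.86+8.32)/2 × 4 = 92.36
  [4.75→6.75]: (8.32+3.40)/2 × 2 = 11.72
  [6.75→8.75]: (3.40+1.39)/2 × 2 = 4.79
  [8.75→9.75]: (1.39+0.89)/2 × 1 = 1.14
  Sum = 128.32875 mcg/mL·hr
oral suspension tail: 0.89/0.447 = 1.991; AUC_ev,0→∞ = 128.32875 + 1.991 = 130.31975 mcg/mL·hr
F = (AUC_ev/D_ev)/(AUC_iv/D_iv) = (130.31975/25)/(150.76225/25) = 5.21279/6.03049 = 0.8644

F = 0.864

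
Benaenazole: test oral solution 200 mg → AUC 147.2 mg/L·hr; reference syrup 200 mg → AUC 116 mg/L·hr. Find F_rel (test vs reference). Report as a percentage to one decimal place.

F_rel = (AUC_test/D_test) / (AUC_ref/D_ref)
      = (147.2/200) / (116/200)
      = 0.736 / 0.58 = 1.2690 = 126.90%

F_rel = 126.9%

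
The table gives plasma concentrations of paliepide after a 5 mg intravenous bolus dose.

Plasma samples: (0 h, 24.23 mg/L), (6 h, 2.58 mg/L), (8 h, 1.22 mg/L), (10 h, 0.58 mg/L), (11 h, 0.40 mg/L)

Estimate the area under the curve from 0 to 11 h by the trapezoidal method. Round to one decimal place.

AUC = 86.5 mg/L·h

Trapezoidal AUC_0→11:
  [0→6]: (24.23+2.58)/2 × 6 = 80.43
  [6→8]: (2.58+1.22)/2 × 2 = 3.8
  [8→10]: (1.22+0.58)/2 × 2 = 1.8
  [10→11]: (0.58+0.40)/2 × 1 = 0.49
  Sum = 86.52 mg/L·h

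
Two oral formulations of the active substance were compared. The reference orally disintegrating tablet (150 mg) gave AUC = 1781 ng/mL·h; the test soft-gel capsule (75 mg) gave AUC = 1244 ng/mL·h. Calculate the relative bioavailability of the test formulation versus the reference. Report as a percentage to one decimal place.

F_rel = (AUC_test/D_test) / (AUC_ref/D_ref)
      = (1244/75) / (1781/150)
      = 16.5867 / 11.8733 = 1.3970 = 139.70%

F_rel = 139.7%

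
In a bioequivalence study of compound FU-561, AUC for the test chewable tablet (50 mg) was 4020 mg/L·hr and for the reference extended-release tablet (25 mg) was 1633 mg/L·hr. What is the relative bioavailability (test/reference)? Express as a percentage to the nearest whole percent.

F_rel = (AUC_test/D_test) / (AUC_ref/D_ref)
      = (4020/50) / (1633/25)
      = 80.4 / 65.32 = 1.2309 = 123.09%

F_rel = 123%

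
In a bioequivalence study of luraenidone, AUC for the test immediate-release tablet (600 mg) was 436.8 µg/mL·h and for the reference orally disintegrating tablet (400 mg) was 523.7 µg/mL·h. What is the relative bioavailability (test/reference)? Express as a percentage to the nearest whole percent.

F_rel = 56%

F_rel = (AUC_test/D_test) / (AUC_ref/D_ref)
      = (436.8/600) / (523.7/400)
      = 0.728 / 1.30925 = 0.5560 = 55.60%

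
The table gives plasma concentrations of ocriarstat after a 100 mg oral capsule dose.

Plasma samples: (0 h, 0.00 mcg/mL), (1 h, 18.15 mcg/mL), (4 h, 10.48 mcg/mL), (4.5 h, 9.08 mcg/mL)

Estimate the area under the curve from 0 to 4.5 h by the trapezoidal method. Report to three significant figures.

Trapezoidal AUC_0→4.5:
  [0→1]: (0.00+18.15)/2 × 1 = 9.075
  [1→4]: (18.15+10.48)/2 × 3 = 42.945
  [4→4.5]: (10.48+9.08)/2 × 0.5 = 4.89
  Sum = 56.91 mcg/mL·h

AUC = 56.9 mcg/mL·h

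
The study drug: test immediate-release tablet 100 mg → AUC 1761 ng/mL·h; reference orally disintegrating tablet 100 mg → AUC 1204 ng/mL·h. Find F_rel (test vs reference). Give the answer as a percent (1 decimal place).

F_rel = (AUC_test/D_test) / (AUC_ref/D_ref)
      = (1761/100) / (1204/100)
      = 17.61 / 12.04 = 1.4626 = 146.26%

F_rel = 146.3%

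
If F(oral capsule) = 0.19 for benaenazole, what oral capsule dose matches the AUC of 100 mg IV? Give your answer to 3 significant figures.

D_oral = 526 mg

For equal systemic exposure: F × D_ev = D_iv
D_ev = D_iv / F = 100 / 0.19 = 526.316 mg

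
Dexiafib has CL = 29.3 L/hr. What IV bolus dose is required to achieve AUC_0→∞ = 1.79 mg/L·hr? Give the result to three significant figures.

Dose_iv = CL × AUC_0→∞
     = 29.3 × 1.79 = 52.447 mg

Dose = 52.4 mg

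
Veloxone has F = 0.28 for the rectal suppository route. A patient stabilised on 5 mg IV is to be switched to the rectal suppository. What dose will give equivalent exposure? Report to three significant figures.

For equal systemic exposure: F × D_ev = D_iv
D_ev = D_iv / F = 5 / 0.28 = 17.8571 mg

D_rectal = 17.9 mg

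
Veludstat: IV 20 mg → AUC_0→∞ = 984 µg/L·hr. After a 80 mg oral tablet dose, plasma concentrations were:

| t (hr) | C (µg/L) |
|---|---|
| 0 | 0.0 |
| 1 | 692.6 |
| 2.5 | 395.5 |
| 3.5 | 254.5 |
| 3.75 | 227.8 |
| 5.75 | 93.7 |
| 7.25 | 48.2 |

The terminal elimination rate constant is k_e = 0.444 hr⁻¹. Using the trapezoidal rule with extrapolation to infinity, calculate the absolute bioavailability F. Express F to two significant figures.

F = 0.53

Trapezoidal AUC_0→7.25 (oral tablet):
  [0→1]: (0.0+692.6)/2 × 1 = 346.3
  [1→2.5]: (692.6+395.5)/2 × 1.5 = 816.075
  [2.5→3.5]: (395.5+254.5)/2 × 1 = 325.0
  [3.5→3.75]: (254.5+227.8)/2 × 0.25 = 60.2875
  [3.75→5.75]: (227.8+93.7)/2 × 2 = 321.5
  [5.75→7.25]: (93.7+48.2)/2 × 1.5 = 106.425
  Sum = 1975.5875 µg/L·hr
Tail: C_last/k_e = 48.2/0.444 = 108.559
AUC_0→∞ (oral tablet) = 1975.5875 + 108.559 = 2084.1465 µg/L·hr
F = (AUC_ev/D_ev)/(AUC_iv/D_iv) = (2084.1465/80)/(984/20) = 26.0518/49.2 = 0.5295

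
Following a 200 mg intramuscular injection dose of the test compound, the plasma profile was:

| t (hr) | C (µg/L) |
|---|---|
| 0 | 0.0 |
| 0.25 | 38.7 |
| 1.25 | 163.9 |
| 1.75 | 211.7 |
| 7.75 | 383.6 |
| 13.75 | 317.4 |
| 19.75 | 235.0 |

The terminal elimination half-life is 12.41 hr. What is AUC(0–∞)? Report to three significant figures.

AUC = 9950 µg/L·hr

Trapezoidal AUC_0→19.75:
  [0→0.25]: (0.0+38.7)/2 × 0.25 = 4.8375
  [0.25→1.25]: (38.7+163.9)/2 × 1 = 101.3
  [1.25→1.75]: (163.9+211.7)/2 × 0.5 = 93.9
  [1.75→7.75]: (211.7+383.6)/2 × 6 = 1785.9
  [7.75→13.75]: (383.6+317.4)/2 × 6 = 2103.0
  [13.75→19.75]: (317.4+235.0)/2 × 6 = 1657.2
  Sum = 5746.1375 µg/L·hr
k_e = ln2 / t½ = 0.693147 / 12.41 = 0.0559 hr^-1
Extrapolated tail: C_last / k_e = 235.0 / 0.0559 = 4203.936
AUC_0→∞ = 5746.1375 + 4203.936 = 9950.0735 µg/L·hr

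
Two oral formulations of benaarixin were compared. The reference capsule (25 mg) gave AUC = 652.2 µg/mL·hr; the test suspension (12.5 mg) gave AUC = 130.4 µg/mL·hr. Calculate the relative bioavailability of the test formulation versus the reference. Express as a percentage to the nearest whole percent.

F_rel = (AUC_test/D_test) / (AUC_ref/D_ref)
      = (130.4/12.5) / (652.2/25)
      = 10.432 / 26.088 = 0.3999 = 39.99%

F_rel = 40%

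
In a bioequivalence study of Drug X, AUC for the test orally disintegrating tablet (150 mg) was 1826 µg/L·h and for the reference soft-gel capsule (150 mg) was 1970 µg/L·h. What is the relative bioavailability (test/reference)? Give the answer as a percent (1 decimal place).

F_rel = (AUC_test/D_test) / (AUC_ref/D_ref)
      = (1826/150) / (1970/150)
      = 12.1733 / 13.1333 = 0.9269 = 92.69%

F_rel = 92.7%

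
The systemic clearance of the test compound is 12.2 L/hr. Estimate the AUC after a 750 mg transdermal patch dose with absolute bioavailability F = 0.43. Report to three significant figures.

AUC_0→∞ = F × Dose / CL
        = 0.43 × 750 / 12.2 = 26.4344 mg/L·hr

AUC = 26.4 mg/L·hr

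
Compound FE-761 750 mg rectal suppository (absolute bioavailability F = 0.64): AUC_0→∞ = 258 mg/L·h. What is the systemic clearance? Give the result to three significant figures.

CL = 1.86 L/h

CL = F × Dose / AUC_0→∞
   = 0.64 × 750 / 258 = 1.86047 L/h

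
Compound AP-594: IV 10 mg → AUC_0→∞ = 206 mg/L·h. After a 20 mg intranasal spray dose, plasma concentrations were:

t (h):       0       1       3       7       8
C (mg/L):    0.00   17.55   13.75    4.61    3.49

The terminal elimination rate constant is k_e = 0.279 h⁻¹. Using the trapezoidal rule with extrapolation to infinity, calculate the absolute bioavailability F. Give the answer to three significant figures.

F = 0.227

Trapezoidal AUC_0→8 (intranasal spray):
  [0→1]: (0.00+17.55)/2 × 1 = 8.775
  [1→3]: (17.55+13.75)/2 × 2 = 31.3
  [3→7]: (13.75+4.61)/2 × 4 = 36.72
  [7→8]: (4.61+3.49)/2 × 1 = 4.05
  Sum = 80.845 mg/L·h
Tail: C_last/k_e = 3.49/0.279 = 12.509
AUC_0→∞ (intranasal spray) = 80.845 + 12.509 = 93.354 mg/L·h
F = (AUC_ev/D_ev)/(AUC_iv/D_iv) = (93.354/20)/(206/10) = 4.6677/20.6 = 0.2266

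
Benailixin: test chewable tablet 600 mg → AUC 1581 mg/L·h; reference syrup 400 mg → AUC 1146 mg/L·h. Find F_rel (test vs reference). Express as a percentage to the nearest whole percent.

F_rel = 92%

F_rel = (AUC_test/D_test) / (AUC_ref/D_ref)
      = (1581/600) / (1146/400)
      = 2.635 / 2.865 = 0.9197 = 91.97%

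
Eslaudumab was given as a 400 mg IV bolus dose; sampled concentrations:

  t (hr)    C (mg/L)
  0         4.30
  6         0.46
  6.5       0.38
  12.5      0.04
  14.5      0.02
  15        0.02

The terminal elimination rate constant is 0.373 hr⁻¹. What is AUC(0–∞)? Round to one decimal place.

AUC = 15.9 mg/L·hr

Trapezoidal AUC_0→15:
  [0→6]: (4.30+0.46)/2 × 6 = 14.28
  [6→6.5]: (0.46+0.38)/2 × 0.5 = 0.21
  [6.5→12.5]: (0.38+0.04)/2 × 6 = 1.26
  [12.5→14.5]: (0.04+0.02)/2 × 2 = 0.06
  [14.5→15]: (0.02+0.02)/2 × 0.5 = 0.01
  Sum = 15.82 mg/L·hr
Extrapolated tail: C_last / k_e = 0.02 / 0.373 = 0.054
AUC_0→∞ = 15.82 + 0.054 = 15.874 mg/L·hr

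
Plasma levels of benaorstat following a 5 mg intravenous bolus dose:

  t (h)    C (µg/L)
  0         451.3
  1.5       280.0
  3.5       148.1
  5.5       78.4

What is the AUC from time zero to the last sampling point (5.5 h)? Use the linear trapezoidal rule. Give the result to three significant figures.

AUC = 1200 µg/L·h

Trapezoidal AUC_0→5.5:
  [0→1.5]: (451.3+280.0)/2 × 1.5 = 548.475
  [1.5→3.5]: (280.0+148.1)/2 × 2 = 428.1
  [3.5→5.5]: (148.1+78.4)/2 × 2 = 226.5
  Sum = 1203.075 µg/L·h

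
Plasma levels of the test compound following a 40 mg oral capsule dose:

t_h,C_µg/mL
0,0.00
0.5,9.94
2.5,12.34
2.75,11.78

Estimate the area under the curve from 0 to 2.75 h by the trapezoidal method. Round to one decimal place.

Trapezoidal AUC_0→2.75:
  [0→0.5]: (0.00+9.94)/2 × 0.5 = 2.485
  [0.5→2.5]: (9.94+12.34)/2 × 2 = 22.28
  [2.5→2.75]: (12.34+11.78)/2 × 0.25 = 3.015
  Sum = 27.78 µg/mL·h

AUC = 27.8 µg/mL·h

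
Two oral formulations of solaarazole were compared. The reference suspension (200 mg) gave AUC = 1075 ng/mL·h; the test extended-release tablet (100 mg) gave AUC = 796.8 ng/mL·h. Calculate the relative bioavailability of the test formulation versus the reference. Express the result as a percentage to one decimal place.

F_rel = (AUC_test/D_test) / (AUC_ref/D_ref)
      = (796.8/100) / (1075/200)
      = 7.968 / 5.375 = 1.4824 = 148.24%

F_rel = 148.2%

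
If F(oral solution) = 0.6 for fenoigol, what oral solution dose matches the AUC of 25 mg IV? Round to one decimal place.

For equal systemic exposure: F × D_ev = D_iv
D_ev = D_iv / F = 25 / 0.6 = 41.6667 mg

D_oral = 41.7 mg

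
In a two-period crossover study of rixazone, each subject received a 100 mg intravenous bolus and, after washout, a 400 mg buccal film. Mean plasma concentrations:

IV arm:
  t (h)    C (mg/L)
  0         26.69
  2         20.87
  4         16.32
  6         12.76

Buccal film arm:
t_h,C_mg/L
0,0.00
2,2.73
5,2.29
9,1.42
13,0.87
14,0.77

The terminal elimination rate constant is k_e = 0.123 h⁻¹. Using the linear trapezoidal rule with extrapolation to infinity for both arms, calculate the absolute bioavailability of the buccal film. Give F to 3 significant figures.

Trapezoidal AUC_0→6 (IV):
  [0→2]: (26.69+20.87)/2 × 2 = 47.56
  [2→4]: (20.87+16.32)/2 × 2 = 37.19
  [4→6]: (16.32+12.76)/2 × 2 = 29.08
  Sum = 113.83 mg/L·h
IV tail: 12.76/0.123 = 103.740; AUC_iv,0→∞ = 113.83 + 103.740 = 217.57 mg/L·h
Trapezoidal AUC_0→14 (buccal film):
  [0→2]: (0.00+2.73)/2 × 2 = 2.73
  [2→5]: (2.73+2.29)/2 × 3 = 7.53
  [5→9]: (2.29+1.42)/2 × 4 = 7.42
  [9→13]: (1.42+0.87)/2 × 4 = 4.58
  [13→14]: (0.87+0.77)/2 × 1 = 0.82
  Sum = 23.08 mg/L·h
buccal film tail: 0.77/0.123 = 6.260; AUC_ev,0→∞ = 23.08 + 6.260 = 29.34 mg/L·h
F = (AUC_ev/D_ev)/(AUC_iv/D_iv) = (29.34/400)/(217.57/100) = 0.07335/2.1757 = 0.0337

F = 0.0337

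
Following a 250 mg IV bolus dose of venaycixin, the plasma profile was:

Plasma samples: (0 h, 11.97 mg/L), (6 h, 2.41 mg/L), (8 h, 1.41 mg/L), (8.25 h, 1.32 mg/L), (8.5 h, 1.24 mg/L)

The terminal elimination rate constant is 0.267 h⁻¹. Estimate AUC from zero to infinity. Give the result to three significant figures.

Trapezoidal AUC_0→8.5:
  [0→6]: (11.97+2.41)/2 × 6 = 43.14
  [6→8]: (2.41+1.41)/2 × 2 = 3.82
  [8→8.25]: (1.41+1.32)/2 × 0.25 = 0.34125
  [8.25→8.5]: (1.32+1.24)/2 × 0.25 = 0.32
  Sum = 47.62125 mg/L·h
Extrapolated tail: C_last / k_e = 1.24 / 0.267 = 4.644
AUC_0→∞ = 47.62125 + 4.644 = 52.26525 mg/L·h

AUC = 52.3 mg/L·h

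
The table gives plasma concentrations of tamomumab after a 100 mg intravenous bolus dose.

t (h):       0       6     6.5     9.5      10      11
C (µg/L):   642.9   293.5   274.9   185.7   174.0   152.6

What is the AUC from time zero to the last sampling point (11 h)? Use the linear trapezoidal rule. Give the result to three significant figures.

AUC = 3900 µg/L·h

Trapezoidal AUC_0→11:
  [0→6]: (642.9+293.5)/2 × 6 = 2809.2
  [6→6.5]: (293.5+274.9)/2 × 0.5 = 142.1
  [6.5→9.5]: (274.9+185.7)/2 × 3 = 690.9
  [9.5→10]: (185.7+174.0)/2 × 0.5 = 89.925
  [10→11]: (174.0+152.6)/2 × 1 = 163.3
  Sum = 3895.425 µg/L·h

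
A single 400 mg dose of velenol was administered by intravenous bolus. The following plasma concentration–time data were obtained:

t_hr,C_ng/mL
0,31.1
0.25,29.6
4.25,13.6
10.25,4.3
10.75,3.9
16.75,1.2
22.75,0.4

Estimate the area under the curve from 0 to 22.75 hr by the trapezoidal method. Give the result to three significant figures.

Trapezoidal AUC_0→22.75:
  [0→0.25]: (31.1+29.6)/2 × 0.25 = 7.5875
  [0.25→4.25]: (29.6+13.6)/2 × 4 = 86.4
  [4.25→10.25]: (13.6+4.3)/2 × 6 = 53.7
  [10.25→10.75]: (4.3+3.9)/2 × 0.5 = 2.05
  [10.75→16.75]: (3.9+1.2)/2 × 6 = 15.3
  [16.75→22.75]: (1.2+0.4)/2 × 6 = 4.8
  Sum = 169.8375 ng/mL·hr

AUC = 170 ng/mL·hr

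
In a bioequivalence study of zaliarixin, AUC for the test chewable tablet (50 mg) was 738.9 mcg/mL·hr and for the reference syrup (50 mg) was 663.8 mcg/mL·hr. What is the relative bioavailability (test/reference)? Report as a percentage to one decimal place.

F_rel = (AUC_test/D_test) / (AUC_ref/D_ref)
      = (738.9/50) / (663.8/50)
      = 14.778 / 13.276 = 1.1131 = 111.31%

F_rel = 111.3%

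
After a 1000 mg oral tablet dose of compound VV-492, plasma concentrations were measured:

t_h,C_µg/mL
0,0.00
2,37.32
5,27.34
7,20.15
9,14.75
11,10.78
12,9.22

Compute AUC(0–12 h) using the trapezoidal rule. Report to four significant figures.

Trapezoidal AUC_0→12:
  [0→2]: (0.00+37.32)/2 × 2 = 37.32
  [2→5]: (37.32+27.34)/2 × 3 = 96.99
  [5→7]: (27.34+20.15)/2 × 2 = 47.49
  [7→9]: (20.15+14.75)/2 × 2 = 34.9
  [9→11]: (14.75+10.78)/2 × 2 = 25.53
  [11→12]: (10.78+9.22)/2 × 1 = 10.0
  Sum = 252.23 µg/mL·h

AUC = 252.2 µg/mL·h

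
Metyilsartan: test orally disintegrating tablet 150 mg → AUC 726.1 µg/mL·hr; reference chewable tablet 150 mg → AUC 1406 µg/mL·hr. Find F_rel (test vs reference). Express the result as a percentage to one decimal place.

F_rel = (AUC_test/D_test) / (AUC_ref/D_ref)
      = (726.1/150) / (1406/150)
      = 4.84067 / 9.37333 = 0.5164 = 51.64%

F_rel = 51.6%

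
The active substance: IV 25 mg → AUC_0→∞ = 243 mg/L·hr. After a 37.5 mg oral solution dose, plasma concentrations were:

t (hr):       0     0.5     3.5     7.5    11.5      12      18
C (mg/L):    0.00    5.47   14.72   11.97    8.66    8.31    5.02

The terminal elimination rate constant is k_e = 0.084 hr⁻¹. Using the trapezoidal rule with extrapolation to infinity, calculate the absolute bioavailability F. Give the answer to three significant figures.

F = 0.632

Trapezoidal AUC_0→18 (oral solution):
  [0→0.5]: (0.00+5.47)/2 × 0.5 = 1.3675
  [0.5→3.5]: (5.47+14.72)/2 × 3 = 30.285
  [3.5→7.5]: (14.72+11.97)/2 × 4 = 53.38
  [7.5→11.5]: (11.97+8.66)/2 × 4 = 41.26
  [11.5→12]: (8.66+8.31)/2 × 0.5 = 4.2425
  [12→18]: (8.31+5.02)/2 × 6 = 39.99
  Sum = 170.525 mg/L·hr
Tail: C_last/k_e = 5.02/0.084 = 59.762
AUC_0→∞ (oral solution) = 170.525 + 59.762 = 230.287 mg/L·hr
F = (AUC_ev/D_ev)/(AUC_iv/D_iv) = (230.287/37.5)/(243/25) = 6.14099/9.72 = 0.6318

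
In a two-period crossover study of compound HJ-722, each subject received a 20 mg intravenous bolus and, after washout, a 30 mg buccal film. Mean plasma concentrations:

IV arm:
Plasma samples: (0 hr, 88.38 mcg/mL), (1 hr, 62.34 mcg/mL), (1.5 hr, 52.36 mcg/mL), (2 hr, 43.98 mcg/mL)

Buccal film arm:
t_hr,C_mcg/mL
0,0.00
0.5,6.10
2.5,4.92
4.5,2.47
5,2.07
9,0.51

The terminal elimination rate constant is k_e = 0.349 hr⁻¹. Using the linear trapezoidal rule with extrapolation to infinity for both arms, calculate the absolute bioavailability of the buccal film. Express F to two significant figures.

F = 0.073

Trapezoidal AUC_0→2 (IV):
  [0→1]: (88.38+62.34)/2 × 1 = 75.36
  [1→1.5]: (62.34+52.36)/2 × 0.5 = 28.675
  [1.5→2]: (52.36+43.98)/2 × 0.5 = 24.085
  Sum = 128.12 mcg/mL·hr
IV tail: 43.98/0.349 = 126.017; AUC_iv,0→∞ = 128.12 + 126.017 = 254.137 mcg/mL·hr
Trapezoidal AUC_0→9 (buccal film):
  [0→0.5]: (0.00+6.10)/2 × 0.5 = 1.525
  [0.5→2.5]: (6.10+4.92)/2 × 2 = 11.02
  [2.5→4.5]: (4.92+2.47)/2 × 2 = 7.39
  [4.5→5]: (2.47+2.07)/2 × 0.5 = 1.135
  [5→9]: (2.07+0.51)/2 × 4 = 5.16
  Sum = 26.23 mcg/mL·hr
buccal film tail: 0.51/0.349 = 1.461; AUC_ev,0→∞ = 26.23 + 1.461 = 27.691 mcg/mL·hr
F = (AUC_ev/D_ev)/(AUC_iv/D_iv) = (27.691/30)/(254.137/20) = 0.923033/12.70685 = 0.0726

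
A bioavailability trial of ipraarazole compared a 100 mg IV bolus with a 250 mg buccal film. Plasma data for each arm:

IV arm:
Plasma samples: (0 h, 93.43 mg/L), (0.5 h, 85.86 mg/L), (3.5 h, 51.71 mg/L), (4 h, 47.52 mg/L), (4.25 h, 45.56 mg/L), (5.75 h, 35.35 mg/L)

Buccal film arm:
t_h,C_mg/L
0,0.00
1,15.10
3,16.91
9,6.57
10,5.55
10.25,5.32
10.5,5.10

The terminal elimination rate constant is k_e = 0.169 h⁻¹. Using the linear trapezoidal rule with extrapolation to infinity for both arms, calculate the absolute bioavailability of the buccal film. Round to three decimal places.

Trapezoidal AUC_0→5.75 (IV):
  [0→0.5]: (93.43+85.86)/2 × 0.5 = 44.8225
  [0.5→3.5]: (85.86+51.71)/2 × 3 = 206.355
  [3.5→4]: (51.71+47.52)/2 × 0.5 = 24.8075
  [4→4.25]: (47.52+45.56)/2 × 0.25 = 11.635
  [4.25→5.75]: (45.56+35.35)/2 × 1.5 = 60.6825
  Sum = 348.3025 mg/L·h
IV tail: 35.35/0.169 = 209.172; AUC_iv,0→∞ = 348.3025 + 209.172 = 557.4745 mg/L·h
Trapezoidal AUC_0→10.5 (buccal film):
  [0→1]: (0.00+15.10)/2 × 1 = 7.55
  [1→3]: (15.10+16.91)/2 × 2 = 32.01
  [3→9]: (16.91+6.57)/2 × 6 = 70.44
  [9→10]: (6.57+5.55)/2 × 1 = 6.06
  [10→10.25]: (5.55+5.32)/2 × 0.25 = 1.35875
  [10.25→10.5]: (5.32+5.10)/2 × 0.25 = 1.3025
  Sum = 118.72125 mg/L·h
buccal film tail: 5.10/0.169 = 30.178; AUC_ev,0→∞ = 118.72125 + 30.178 = 148.89925 mg/L·h
F = (AUC_ev/D_ev)/(AUC_iv/D_iv) = (148.89925/250)/(557.4745/100) = 0.595597/5.574745 = 0.1068

F = 0.107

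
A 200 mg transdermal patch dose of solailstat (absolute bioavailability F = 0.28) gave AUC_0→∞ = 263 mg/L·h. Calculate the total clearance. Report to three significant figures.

CL = 0.213 L/h

CL = F × Dose / AUC_0→∞
   = 0.28 × 200 / 263 = 0.212928 L/h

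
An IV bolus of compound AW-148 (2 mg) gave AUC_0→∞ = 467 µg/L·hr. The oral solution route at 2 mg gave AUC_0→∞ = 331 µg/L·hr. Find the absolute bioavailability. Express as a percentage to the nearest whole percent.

F = 71%

F = (AUC_ev / D_ev) / (AUC_iv / D_iv)
  = (331/2) / (467/2)
  = 165.5 / 233.5 = 0.7088
  = 70.88%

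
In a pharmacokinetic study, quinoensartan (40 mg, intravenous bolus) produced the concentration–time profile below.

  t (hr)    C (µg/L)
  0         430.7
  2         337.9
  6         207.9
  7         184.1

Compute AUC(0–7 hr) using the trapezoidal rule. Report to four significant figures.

AUC = 2056 µg/L·hr

Trapezoidal AUC_0→7:
  [0→2]: (430.7+337.9)/2 × 2 = 768.6
  [2→6]: (337.9+207.9)/2 × 4 = 1091.6
  [6→7]: (207.9+184.1)/2 × 1 = 196.0
  Sum = 2056.2 µg/L·hr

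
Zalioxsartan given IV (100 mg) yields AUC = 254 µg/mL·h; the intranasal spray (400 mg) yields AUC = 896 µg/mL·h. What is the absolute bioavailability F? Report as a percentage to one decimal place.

F = (AUC_ev / D_ev) / (AUC_iv / D_iv)
  = (896/400) / (254/100)
  = 2.24 / 2.54 = 0.8819
  = 88.19%

F = 88.2%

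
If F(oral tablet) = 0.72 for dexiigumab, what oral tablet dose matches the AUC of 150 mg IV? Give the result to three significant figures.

For equal systemic exposure: F × D_ev = D_iv
D_ev = D_iv / F = 150 / 0.72 = 208.333 mg

D_oral = 208 mg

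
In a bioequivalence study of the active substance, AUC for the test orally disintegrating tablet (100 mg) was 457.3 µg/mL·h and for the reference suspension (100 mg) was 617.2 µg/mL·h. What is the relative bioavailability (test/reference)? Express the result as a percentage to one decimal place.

F_rel = 74.1%

F_rel = (AUC_test/D_test) / (AUC_ref/D_ref)
      = (457.3/100) / (617.2/100)
      = 4.573 / 6.172 = 0.7409 = 74.09%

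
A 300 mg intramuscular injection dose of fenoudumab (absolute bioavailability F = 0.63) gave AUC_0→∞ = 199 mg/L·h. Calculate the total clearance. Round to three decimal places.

CL = 0.950 L/h

CL = F × Dose / AUC_0→∞
   = 0.63 × 300 / 199 = 0.949749 L/h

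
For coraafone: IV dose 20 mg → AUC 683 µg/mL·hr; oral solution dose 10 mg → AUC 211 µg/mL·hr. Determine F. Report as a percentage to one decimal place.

F = (AUC_ev / D_ev) / (AUC_iv / D_iv)
  = (211/10) / (683/20)
  = 21.1 / 34.15 = 0.6179
  = 61.79%

F = 61.8%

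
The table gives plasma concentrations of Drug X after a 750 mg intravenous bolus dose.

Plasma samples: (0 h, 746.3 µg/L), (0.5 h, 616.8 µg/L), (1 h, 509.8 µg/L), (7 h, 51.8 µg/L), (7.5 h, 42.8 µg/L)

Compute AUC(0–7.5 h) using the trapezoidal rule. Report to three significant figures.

Trapezoidal AUC_0→7.5:
  [0→0.5]: (746.3+616.8)/2 × 0.5 = 340.775
  [0.5→1]: (616.8+509.8)/2 × 0.5 = 281.65
  [1→7]: (509.8+51.8)/2 × 6 = 1684.8
  [7→7.5]: (51.8+42.8)/2 × 0.5 = 23.65
  Sum = 2330.875 µg/L·h

AUC = 2330 µg/L·h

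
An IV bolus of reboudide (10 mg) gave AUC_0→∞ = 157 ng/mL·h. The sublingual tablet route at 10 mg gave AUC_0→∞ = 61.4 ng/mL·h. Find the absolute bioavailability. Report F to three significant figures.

F = (AUC_ev / D_ev) / (AUC_iv / D_iv)
  = (61.4/10) / (157/10)
  = 6.14 / 15.7 = 0.3911

F = 0.391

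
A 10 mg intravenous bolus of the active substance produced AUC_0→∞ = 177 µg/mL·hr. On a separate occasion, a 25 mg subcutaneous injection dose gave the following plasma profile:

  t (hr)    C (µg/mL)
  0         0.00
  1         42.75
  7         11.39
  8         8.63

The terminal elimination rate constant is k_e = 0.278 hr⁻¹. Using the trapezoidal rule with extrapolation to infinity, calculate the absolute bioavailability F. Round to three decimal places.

Trapezoidal AUC_0→8 (subcutaneous injection):
  [0→1]: (0.00+42.75)/2 × 1 = 21.375
  [1→7]: (42.75+11.39)/2 × 6 = 162.42
  [7→8]: (11.39+8.63)/2 × 1 = 10.01
  Sum = 193.805 µg/mL·hr
Tail: C_last/k_e = 8.63/0.278 = 31.043
AUC_0→∞ (subcutaneous injection) = 193.805 + 31.043 = 224.848 µg/mL·hr
F = (AUC_ev/D_ev)/(AUC_iv/D_iv) = (224.848/25)/(177/10) = 8.99392/17.7 = 0.5081

F = 0.508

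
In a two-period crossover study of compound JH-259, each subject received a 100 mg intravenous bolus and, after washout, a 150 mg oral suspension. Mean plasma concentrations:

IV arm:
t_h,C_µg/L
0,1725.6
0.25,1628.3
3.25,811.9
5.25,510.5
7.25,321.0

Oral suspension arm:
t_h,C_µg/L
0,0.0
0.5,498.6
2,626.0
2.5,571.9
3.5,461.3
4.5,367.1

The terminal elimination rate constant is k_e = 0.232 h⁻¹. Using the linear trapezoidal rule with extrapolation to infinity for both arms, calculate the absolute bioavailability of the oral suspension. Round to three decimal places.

F = 0.331

Trapezoidal AUC_0→7.25 (IV):
  [0→0.25]: (1725.6+1628.3)/2 × 0.25 = 419.2375
  [0.25→3.25]: (1628.3+811.9)/2 × 3 = 3660.3
  [3.25→5.25]: (811.9+510.5)/2 × 2 = 1322.4
  [5.25→7.25]: (510.5+321.0)/2 × 2 = 831.5
  Sum = 6233.4375 µg/L·h
IV tail: 321.0/0.232 = 1383.621; AUC_iv,0→∞ = 6233.4375 + 1383.621 = 7617.0585 µg/L·h
Trapezoidal AUC_0→4.5 (oral suspension):
  [0→0.5]: (0.0+498.6)/2 × 0.5 = 124.65
  [0.5→2]: (498.6+626.0)/2 × 1.5 = 843.45
  [2→2.5]: (626.0+571.9)/2 × 0.5 = 299.475
  [2.5→3.5]: (571.9+461.3)/2 × 1 = 516.6
  [3.5→4.5]: (461.3+367.1)/2 × 1 = 414.2
  Sum = 2198.375 µg/L·h
oral suspension tail: 367.1/0.232 = 1582.328; AUC_ev,0→∞ = 2198.375 + 1582.328 = 3780.703 µg/L·h
F = (AUC_ev/D_ev)/(AUC_iv/D_iv) = (3780.703/150)/(7617.0585/100) = 25.2047/76.170585 = 0.3309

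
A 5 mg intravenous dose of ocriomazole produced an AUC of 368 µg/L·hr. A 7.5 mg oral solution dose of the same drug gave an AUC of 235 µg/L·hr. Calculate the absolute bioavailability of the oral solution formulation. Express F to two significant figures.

F = (AUC_ev / D_ev) / (AUC_iv / D_iv)
  = (235/7.5) / (368/5)
  = 31.3333 / 73.6 = 0.4257

F = 0.43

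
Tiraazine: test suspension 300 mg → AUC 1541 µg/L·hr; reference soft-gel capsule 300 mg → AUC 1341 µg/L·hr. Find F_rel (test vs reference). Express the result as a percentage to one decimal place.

F_rel = (AUC_test/D_test) / (AUC_ref/D_ref)
      = (1541/300) / (1341/300)
      = 5.13667 / 4.47 = 1.1491 = 114.91%

F_rel = 114.9%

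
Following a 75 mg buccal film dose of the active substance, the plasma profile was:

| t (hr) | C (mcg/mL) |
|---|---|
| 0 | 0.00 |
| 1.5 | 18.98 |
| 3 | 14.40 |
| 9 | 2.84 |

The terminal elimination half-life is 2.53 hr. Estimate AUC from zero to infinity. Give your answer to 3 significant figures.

AUC = 101 mcg/mL·hr

Trapezoidal AUC_0→9:
  [0→1.5]: (0.00+18.98)/2 × 1.5 = 14.235
  [1.5→3]: (18.98+14.40)/2 × 1.5 = 25.035
  [3→9]: (14.40+2.84)/2 × 6 = 51.72
  Sum = 90.99 mcg/mL·hr
k_e = ln2 / t½ = 0.693147 / 2.53 = 0.2740 hr^-1
Extrapolated tail: C_last / k_e = 2.84 / 0.274 = 10.365
AUC_0→∞ = 90.99 + 10.365 = 101.355 mcg/mL·hr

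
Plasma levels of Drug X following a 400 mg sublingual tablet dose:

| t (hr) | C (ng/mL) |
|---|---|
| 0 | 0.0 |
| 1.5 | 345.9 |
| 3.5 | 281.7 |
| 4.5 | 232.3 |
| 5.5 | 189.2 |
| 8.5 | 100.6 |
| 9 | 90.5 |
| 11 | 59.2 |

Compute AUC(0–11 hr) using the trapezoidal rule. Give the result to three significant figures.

Trapezoidal AUC_0→11:
  [0→1.5]: (0.0+345.9)/2 × 1.5 = 259.425
  [1.5→3.5]: (345.9+281.7)/2 × 2 = 627.6
  [3.5→4.5]: (281.7+232.3)/2 × 1 = 257.0
  [4.5→5.5]: (232.3+189.2)/2 × 1 = 210.75
  [5.5→8.5]: (189.2+100.6)/2 × 3 = 434.7
  [8.5→9]: (100.6+90.5)/2 × 0.5 = 47.775
  [9→11]: (90.5+59.2)/2 × 2 = 149.7
  Sum = 1986.95 ng/mL·hr

AUC = 1990 ng/mL·hr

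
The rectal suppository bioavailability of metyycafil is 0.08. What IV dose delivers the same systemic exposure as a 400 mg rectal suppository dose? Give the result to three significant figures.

D_iv = 32.0 mg

Systemic exposure from an extravascular dose = F × D_ev, so the equivalent IV dose is F × D_ev.
D_iv = F × D_ev = 0.08 × 400 = 32 mg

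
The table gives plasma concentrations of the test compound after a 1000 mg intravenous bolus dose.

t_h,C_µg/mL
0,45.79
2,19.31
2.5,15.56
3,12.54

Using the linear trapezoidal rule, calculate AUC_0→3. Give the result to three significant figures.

AUC = 80.8 µg/mL·h

Trapezoidal AUC_0→3:
  [0→2]: (45.79+19.31)/2 × 2 = 65.1
  [2→2.5]: (19.31+15.56)/2 × 0.5 = 8.7175
  [2.5→3]: (15.56+12.54)/2 × 0.5 = 7.025
  Sum = 80.8425 µg/mL·h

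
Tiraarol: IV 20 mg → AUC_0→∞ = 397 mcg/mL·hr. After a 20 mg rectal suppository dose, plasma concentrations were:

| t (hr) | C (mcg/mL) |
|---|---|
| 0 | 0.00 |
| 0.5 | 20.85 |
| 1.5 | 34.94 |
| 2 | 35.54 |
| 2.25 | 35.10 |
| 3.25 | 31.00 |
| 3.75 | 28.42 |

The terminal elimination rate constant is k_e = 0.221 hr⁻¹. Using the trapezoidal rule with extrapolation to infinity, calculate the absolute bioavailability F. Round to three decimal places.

F = 0.595

Trapezoidal AUC_0→3.75 (rectal suppository):
  [0→0.5]: (0.00+20.85)/2 × 0.5 = 5.2125
  [0.5→1.5]: (20.85+34.94)/2 × 1 = 27.895
  [1.5→2]: (34.94+35.54)/2 × 0.5 = 17.62
  [2→2.25]: (35.54+35.10)/2 × 0.25 = 8.83
  [2.25→3.25]: (35.10+31.00)/2 × 1 = 33.05
  [3.25→3.75]: (31.00+28.42)/2 × 0.5 = 14.855
  Sum = 107.4625 mcg/mL·hr
Tail: C_last/k_e = 28.42/0.221 = 128.597
AUC_0→∞ (rectal suppository) = 107.4625 + 128.597 = 236.0595 mcg/mL·hr
F = (AUC_ev/D_ev)/(AUC_iv/D_iv) = (236.0595/20)/(397/20) = 11.802975/19.85 = 0.5946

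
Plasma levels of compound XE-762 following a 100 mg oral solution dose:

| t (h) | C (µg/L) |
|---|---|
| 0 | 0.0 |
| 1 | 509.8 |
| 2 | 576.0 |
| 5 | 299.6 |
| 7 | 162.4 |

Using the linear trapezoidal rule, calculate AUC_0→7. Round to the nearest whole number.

Trapezoidal AUC_0→7:
  [0→1]: (0.0+509.8)/2 × 1 = 254.9
  [1→2]: (509.8+576.0)/2 × 1 = 542.9
  [2→5]: (576.0+299.6)/2 × 3 = 1313.4
  [5→7]: (299.6+162.4)/2 × 2 = 462.0
  Sum = 2573.2 µg/L·h

AUC = 2573 µg/L·h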